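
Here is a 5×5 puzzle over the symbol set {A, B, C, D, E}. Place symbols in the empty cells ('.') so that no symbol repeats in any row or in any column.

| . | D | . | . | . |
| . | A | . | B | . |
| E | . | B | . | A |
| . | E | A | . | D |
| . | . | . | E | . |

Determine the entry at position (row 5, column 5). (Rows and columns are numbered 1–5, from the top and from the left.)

C

(r3,c2) = C
(r3,c4) = D
(r4,c4) = C
(r5,c2) = B
(r5,c5) = C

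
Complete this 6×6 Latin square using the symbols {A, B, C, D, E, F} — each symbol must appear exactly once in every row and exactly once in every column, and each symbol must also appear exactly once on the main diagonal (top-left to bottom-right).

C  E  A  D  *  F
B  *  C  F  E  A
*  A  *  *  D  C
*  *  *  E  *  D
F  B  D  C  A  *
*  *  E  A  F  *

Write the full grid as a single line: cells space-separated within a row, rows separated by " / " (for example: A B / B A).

(r1,c5) = B
(r2,c2) = D
(r3,c1) = E
(r3,c4) = B
(r4,c1) = A
(r4,c5) = C
(r5,c6) = E
(r6,c1) = D
(r6,c2) = C
(r6,c6) = B
(r3,c3) = F
(r4,c2) = F
(r4,c3) = B

C E A D B F / B D C F E A / E A F B D C / A F B E C D / F B D C A E / D C E A F B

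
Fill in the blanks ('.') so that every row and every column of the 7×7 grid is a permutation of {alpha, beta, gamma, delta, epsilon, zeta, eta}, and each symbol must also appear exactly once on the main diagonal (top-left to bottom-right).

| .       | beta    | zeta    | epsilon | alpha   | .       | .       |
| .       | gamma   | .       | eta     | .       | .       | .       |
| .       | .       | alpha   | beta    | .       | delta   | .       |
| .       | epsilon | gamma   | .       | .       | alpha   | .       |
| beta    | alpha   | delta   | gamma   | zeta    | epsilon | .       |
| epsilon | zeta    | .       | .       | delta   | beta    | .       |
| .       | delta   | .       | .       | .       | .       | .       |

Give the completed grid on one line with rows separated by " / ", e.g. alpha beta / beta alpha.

eta beta zeta epsilon alpha gamma delta / delta gamma epsilon eta beta zeta alpha / gamma eta alpha beta epsilon delta zeta / zeta epsilon gamma delta eta alpha beta / beta alpha delta gamma zeta epsilon eta / epsilon zeta eta alpha delta beta gamma / alpha delta beta zeta gamma eta epsilon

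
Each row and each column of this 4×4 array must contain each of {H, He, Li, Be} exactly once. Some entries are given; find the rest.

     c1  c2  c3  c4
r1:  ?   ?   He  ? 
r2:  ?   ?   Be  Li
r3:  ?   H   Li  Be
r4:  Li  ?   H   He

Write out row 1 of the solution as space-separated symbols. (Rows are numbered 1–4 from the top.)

Be Li He H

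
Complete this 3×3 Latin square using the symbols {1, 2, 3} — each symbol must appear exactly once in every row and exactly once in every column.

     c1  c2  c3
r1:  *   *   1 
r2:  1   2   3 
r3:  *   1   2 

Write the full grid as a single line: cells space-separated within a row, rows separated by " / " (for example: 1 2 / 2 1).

2 3 1 / 1 2 3 / 3 1 2

Cell (r1,c2): row 1 has {1}; column 2 has {1,2} → 3.
Cell (r3,c1): row 3 has {1,2}; column 1 has {1} → 3.
Cell (r1,c1): row 1 has {1,3}; column 1 has {1,3} → 2.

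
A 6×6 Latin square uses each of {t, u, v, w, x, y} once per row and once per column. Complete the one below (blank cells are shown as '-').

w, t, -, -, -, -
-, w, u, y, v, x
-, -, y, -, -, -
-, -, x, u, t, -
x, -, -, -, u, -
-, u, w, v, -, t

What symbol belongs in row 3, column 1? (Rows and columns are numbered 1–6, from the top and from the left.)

u

Cell (r1,c3): row 1 has {t,w}; column 3 has {u,w,x,y} → v.
Cell (r1,c4): row 1 has {t,v,w}; column 4 has {u,v,y} → x.
Cell (r1,c5): row 1 has {t,v,w,x}; column 5 has {t,u,v} → y.
Cell (r1,c6): row 1 has {t,v,w,x,y}; column 6 has {t,x} → u.
Cell (r2,c1): row 2 has {u,v,w,x,y}; column 1 has {w,x} → t.
Cell (r5,c3): row 5 has {u,x}; column 3 has {u,v,w,x,y} → t.
Cell (r5,c4): row 5 has {t,u,x}; column 4 has {u,v,x,y} → w.
Cell (r6,c1): row 6 has {t,u,v,w}; column 1 has {t,w,x} → y.
Cell (r6,c5): row 6 has {t,u,v,w,y}; column 5 has {t,u,v,y} → x.
Cell (r3,c4): row 3 has {y}; column 4 has {u,v,w,x,y} → t.
Cell (r3,c5): row 3 has {t,y}; column 5 has {t,u,v,x,y} → w.
Cell (r3,c6): row 3 has {t,w,y}; column 6 has {t,u,x} → v.
Cell (r4,c1): row 4 has {t,u,x}; column 1 has {t,w,x,y} → v.
Cell (r4,c2): row 4 has {t,u,v,x}; column 2 has {t,u,w} → y.
Cell (r4,c6): row 4 has {t,u,v,x,y}; column 6 has {t,u,v,x} → w.
Cell (r5,c2): row 5 has {t,u,w,x}; column 2 has {t,u,w,y} → v.
Cell (r5,c6): row 5 has {t,u,v,w,x}; column 6 has {t,u,v,w,x} → y.
Cell (r3,c1): row 3 has {t,v,w,y}; column 1 has {t,v,w,x,y} → u.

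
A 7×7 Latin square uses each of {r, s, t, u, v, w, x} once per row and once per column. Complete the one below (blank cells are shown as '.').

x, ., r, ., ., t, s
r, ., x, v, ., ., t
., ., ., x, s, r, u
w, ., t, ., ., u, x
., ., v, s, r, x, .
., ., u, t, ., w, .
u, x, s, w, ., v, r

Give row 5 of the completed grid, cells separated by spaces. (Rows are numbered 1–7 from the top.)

t u v s r x w

(r1,c4) = u
(r2,c6) = s
(r3,c3) = w
(r4,c4) = r
(r4,c5) = v
(r5,c1) = t
(r5,c7) = w
(r6,c5) = x
(r6,c7) = v
(r7,c5) = t
(r1,c5) = w
(r2,c5) = u
(r3,c1) = v
(r3,c2) = t
(r4,c2) = s
(r5,c2) = u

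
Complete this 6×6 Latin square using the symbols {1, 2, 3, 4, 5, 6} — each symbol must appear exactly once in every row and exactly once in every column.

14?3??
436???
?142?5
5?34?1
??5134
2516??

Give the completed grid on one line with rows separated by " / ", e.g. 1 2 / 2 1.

(r1,c3) = 2
(r1,c6) = 6
(r2,c4) = 5
(r2,c6) = 2
(r3,c5) = 6
(r4,c5) = 2
(r5,c1) = 6
(r5,c2) = 2
(r6,c5) = 4
(r6,c6) = 3
(r1,c5) = 5
(r2,c5) = 1
(r3,c1) = 3
(r4,c2) = 6

1 4 2 3 5 6 / 4 3 6 5 1 2 / 3 1 4 2 6 5 / 5 6 3 4 2 1 / 6 2 5 1 3 4 / 2 5 1 6 4 3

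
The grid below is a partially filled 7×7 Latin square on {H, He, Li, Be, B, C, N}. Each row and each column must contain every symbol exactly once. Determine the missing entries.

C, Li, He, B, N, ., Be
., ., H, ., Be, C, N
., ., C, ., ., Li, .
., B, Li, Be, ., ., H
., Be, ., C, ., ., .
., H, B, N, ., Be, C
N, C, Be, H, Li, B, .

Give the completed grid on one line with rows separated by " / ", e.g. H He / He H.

C Li He B N H Be / B He H Li Be C N / Be N C He H Li B / He B Li Be C N H / H Be N C B He Li / Li H B N He Be C / N C Be H Li B He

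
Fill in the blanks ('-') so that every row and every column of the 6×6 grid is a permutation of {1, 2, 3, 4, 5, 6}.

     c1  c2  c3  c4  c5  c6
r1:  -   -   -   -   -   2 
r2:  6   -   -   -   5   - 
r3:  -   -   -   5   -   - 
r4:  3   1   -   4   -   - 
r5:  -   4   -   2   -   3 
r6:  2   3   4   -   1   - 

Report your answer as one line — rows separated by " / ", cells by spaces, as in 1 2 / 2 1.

1 5 6 3 4 2 / 6 2 3 1 5 4 / 4 6 2 5 3 1 / 3 1 5 4 2 6 / 5 4 1 2 6 3 / 2 3 4 6 1 5

(r2,c2) = 2
(r3,c2) = 6
(r5,c5) = 6
(r6,c4) = 6
(r6,c6) = 5
(r1,c2) = 5
(r4,c5) = 2
(r4,c6) = 6
(r4,c3) = 5
(r5,c3) = 1
(r2,c3) = 3
(r2,c4) = 1
(r2,c6) = 4
(r3,c3) = 2
(r3,c6) = 1
(r5,c1) = 5
(r1,c3) = 6
(r1,c4) = 3
(r1,c5) = 4
(r3,c1) = 4
(r3,c5) = 3
(r1,c1) = 1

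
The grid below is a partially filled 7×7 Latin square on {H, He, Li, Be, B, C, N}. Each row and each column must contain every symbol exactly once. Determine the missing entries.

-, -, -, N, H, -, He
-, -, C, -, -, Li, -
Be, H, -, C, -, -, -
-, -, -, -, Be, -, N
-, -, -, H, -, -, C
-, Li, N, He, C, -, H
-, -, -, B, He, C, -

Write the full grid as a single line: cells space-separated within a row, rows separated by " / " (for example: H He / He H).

C Be Li N H B He / H He C Be N Li B / Be H He C B N Li / He C B Li Be H N / N B Be H Li He C / B Li N He C Be H / Li N H B He C Be

(r2,c4): row 2 has {Li,C}; column 4 has {H,He,B,C,N}, so it must be Be.
(r2,c7): row 2 has {Li,Be,C}; column 7 has {H,He,C,N}, so it must be B.
(r3,c7): row 3 has {H,Be,C}; column 7 has {H,He,B,C,N}, so it must be Li.
(r4,c4): row 4 has {Be,N}; column 4 has {H,He,Be,B,C,N}, so it must be Li.
(r6,c1): row 6 has {H,He,Li,C,N}; column 1 has {Be}, so it must be B.
(r6,c6): row 6 has {H,He,Li,B,C,N}; column 6 has {Li,C}, so it must be Be.
(r7,c7): row 7 has {He,B,C}; column 7 has {H,He,Li,B,C,N}, so it must be Be.
(r1,c6): row 1 has {H,He,N}; column 6 has {Li,Be,C}, so it must be B.
(r2,c5): row 2 has {Li,Be,B,C}; column 5 has {H,He,Be,C}, so it must be N.
(r3,c5): row 3 has {H,Li,Be,C}; column 5 has {H,He,Be,C,N}, so it must be B.
(r5,c5): row 5 has {H,C}; column 5 has {H,He,Be,B,C,N}, so it must be Li.
(r7,c2): row 7 has {He,Be,B,C}; column 2 has {H,Li}, so it must be N.
(r2,c2): row 2 has {Li,Be,B,C,N}; column 2 has {H,Li,N}, so it must be He.
(r3,c3): row 3 has {H,Li,Be,B,C}; column 3 has {C,N}, so it must be He.
(r3,c6): row 3 has {H,He,Li,Be,B,C}; column 6 has {Li,Be,B,C}, so it must be N.
(r5,c6): row 5 has {H,Li,C}; column 6 has {Li,Be,B,C,N}, so it must be He.
(r2,c1): row 2 has {He,Li,Be,B,C,N}; column 1 has {Be,B}, so it must be H.
(r4,c6): row 4 has {Li,Be,N}; column 6 has {He,Li,Be,B,C,N}, so it must be H.
(r5,c1): row 5 has {H,He,Li,C}; column 1 has {H,Be,B}, so it must be N.
(r7,c1): row 7 has {He,Be,B,C,N}; column 1 has {H,Be,B,N}, so it must be Li.
(r7,c3): row 7 has {He,Li,Be,B,C,N}; column 3 has {He,C,N}, so it must be H.
(r1,c1): row 1 has {H,He,B,N}; column 1 has {H,Li,Be,B,N}, so it must be C.
(r1,c2): row 1 has {H,He,B,C,N}; column 2 has {H,He,Li,N}, so it must be Be.
(r1,c3): row 1 has {H,He,Be,B,C,N}; column 3 has {H,He,C,N}, so it must be Li.
(r4,c1): row 4 has {H,Li,Be,N}; column 1 has {H,Li,Be,B,C,N}, so it must be He.
(r4,c3): row 4 has {H,He,Li,Be,N}; column 3 has {H,He,Li,C,N}, so it must be B.
(r5,c2): row 5 has {H,He,Li,C,N}; column 2 has {H,He,Li,Be,N}, so it must be B.
(r5,c3): row 5 has {H,He,Li,B,C,N}; column 3 has {H,He,Li,B,C,N}, so it must be Be.
(r4,c2): row 4 has {H,He,Li,Be,B,N}; column 2 has {H,He,Li,Be,B,N}, so it must be C.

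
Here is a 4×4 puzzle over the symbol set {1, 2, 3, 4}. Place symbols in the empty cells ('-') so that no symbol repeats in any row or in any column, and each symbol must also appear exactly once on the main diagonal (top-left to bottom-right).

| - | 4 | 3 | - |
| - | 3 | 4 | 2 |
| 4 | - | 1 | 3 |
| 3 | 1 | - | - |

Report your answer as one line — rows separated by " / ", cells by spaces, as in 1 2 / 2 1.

2 4 3 1 / 1 3 4 2 / 4 2 1 3 / 3 1 2 4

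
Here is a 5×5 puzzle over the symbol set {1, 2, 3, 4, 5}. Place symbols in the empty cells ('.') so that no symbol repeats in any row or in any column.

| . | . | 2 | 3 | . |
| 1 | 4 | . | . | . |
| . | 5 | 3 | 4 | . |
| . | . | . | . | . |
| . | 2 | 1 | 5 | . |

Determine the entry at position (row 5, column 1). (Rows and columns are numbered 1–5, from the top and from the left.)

(r1,c2) = 1
(r2,c3) = 5
(r2,c4) = 2
(r2,c5) = 3
(r3,c1) = 2
(r3,c5) = 1
(r4,c2) = 3
(r4,c3) = 4
(r4,c4) = 1
(r5,c5) = 4
(r1,c5) = 5
(r4,c1) = 5
(r4,c5) = 2
(r5,c1) = 3

3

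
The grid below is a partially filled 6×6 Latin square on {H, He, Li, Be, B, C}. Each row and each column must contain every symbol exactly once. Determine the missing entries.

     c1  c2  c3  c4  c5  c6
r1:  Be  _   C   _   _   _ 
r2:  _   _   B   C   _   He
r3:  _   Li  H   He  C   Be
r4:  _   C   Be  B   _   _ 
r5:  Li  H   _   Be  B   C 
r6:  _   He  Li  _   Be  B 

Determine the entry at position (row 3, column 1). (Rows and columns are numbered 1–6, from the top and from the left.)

B

Cell (r1,c2): row 1 has {Be,C}; column 2 has {H,He,Li,C} → B.
Cell (r2,c1): row 2 has {He,B,C}; column 1 has {Li,Be} → H.
Cell (r2,c2): row 2 has {H,He,B,C}; column 2 has {H,He,Li,B,C} → Be.
Cell (r2,c5): row 2 has {H,He,Be,B,C}; column 5 has {Be,B,C} → Li.
Cell (r3,c1): row 3 has {H,He,Li,Be,C}; column 1 has {H,Li,Be} → B.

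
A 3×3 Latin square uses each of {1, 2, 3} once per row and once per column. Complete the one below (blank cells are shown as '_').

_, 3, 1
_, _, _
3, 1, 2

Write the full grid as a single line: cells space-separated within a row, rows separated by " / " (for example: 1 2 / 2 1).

(r1,c1) = 2
(r2,c1) = 1
(r2,c2) = 2
(r2,c3) = 3

2 3 1 / 1 2 3 / 3 1 2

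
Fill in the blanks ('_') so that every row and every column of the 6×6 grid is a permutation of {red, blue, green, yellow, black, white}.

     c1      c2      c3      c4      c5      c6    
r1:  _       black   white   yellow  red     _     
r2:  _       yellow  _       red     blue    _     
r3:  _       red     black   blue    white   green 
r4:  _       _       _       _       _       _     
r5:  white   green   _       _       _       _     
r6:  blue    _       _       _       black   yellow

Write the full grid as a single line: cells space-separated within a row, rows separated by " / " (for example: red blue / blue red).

green black white yellow red blue / black yellow green red blue white / yellow red black blue white green / red blue yellow white green black / white green blue black yellow red / blue white red green black yellow

row 1 has {red,yellow,black,white}; column 1 has {blue,white} — only green is left for (r1,c1).
row 1 has {red,green,yellow,black,white}; column 6 has {green,yellow} — only blue is left for (r1,c6).
row 2 has {red,blue,yellow}; column 1 has {blue,green,white} — only black is left for (r2,c1).
row 2 has {red,blue,yellow,black}; column 3 has {black,white} — only green is left for (r2,c3).
row 2 has {red,blue,green,yellow,black}; column 6 has {blue,green,yellow} — only white is left for (r2,c6).
row 3 has {red,blue,green,black,white}; column 1 has {blue,green,black,white} — only yellow is left for (r3,c1).
row 4 is empty so far; column 1 has {blue,green,yellow,black,white} — only red is left for (r4,c1).
row 4 has {red}; column 6 has {blue,green,yellow,white} — only black is left for (r4,c6).
row 5 has {green,white}; column 4 has {red,blue,yellow} — only black is left for (r5,c4).
row 5 has {green,black,white}; column 5 has {red,blue,black,white} — only yellow is left for (r5,c5).
row 5 has {green,yellow,black,white}; column 6 has {blue,green,yellow,black,white} — only red is left for (r5,c6).
row 6 has {blue,yellow,black}; column 2 has {red,green,yellow,black} — only white is left for (r6,c2).
row 6 has {blue,yellow,black,white}; column 3 has {green,black,white} — only red is left for (r6,c3).
row 6 has {red,blue,yellow,black,white}; column 4 has {red,blue,yellow,black} — only green is left for (r6,c4).
row 4 has {red,black}; column 2 has {red,green,yellow,black,white} — only blue is left for (r4,c2).
row 4 has {red,blue,black}; column 3 has {red,green,black,white} — only yellow is left for (r4,c3).
row 4 has {red,blue,yellow,black}; column 4 has {red,blue,green,yellow,black} — only white is left for (r4,c4).
row 4 has {red,blue,yellow,black,white}; column 5 has {red,blue,yellow,black,white} — only green is left for (r4,c5).
row 5 has {red,green,yellow,black,white}; column 3 has {red,green,yellow,black,white} — only blue is left for (r5,c3).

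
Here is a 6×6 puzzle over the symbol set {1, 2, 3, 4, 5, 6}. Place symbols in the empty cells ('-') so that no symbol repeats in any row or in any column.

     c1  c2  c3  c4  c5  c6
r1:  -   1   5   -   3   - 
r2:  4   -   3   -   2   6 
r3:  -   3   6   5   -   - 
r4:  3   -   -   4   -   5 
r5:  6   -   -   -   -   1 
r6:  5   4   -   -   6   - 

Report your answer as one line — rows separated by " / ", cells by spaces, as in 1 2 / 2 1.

row 1 has {1,3,5}; column 1 has {3,4,5,6} — only 2 is left for (r1,c1).
row 1 has {1,2,3,5}; column 4 has {4,5} — only 6 is left for (r1,c4).
row 1 has {1,2,3,5,6}; column 6 has {1,5,6} — only 4 is left for (r1,c6).
row 2 has {2,3,4,6}; column 2 has {1,3,4} — only 5 is left for (r2,c2).
row 2 has {2,3,4,5,6}; column 4 has {4,5,6} — only 1 is left for (r2,c4).
row 3 has {3,5,6}; column 1 has {2,3,4,5,6} — only 1 is left for (r3,c1).
row 3 has {1,3,5,6}; column 5 has {2,3,6} — only 4 is left for (r3,c5).
row 3 has {1,3,4,5,6}; column 6 has {1,4,5,6} — only 2 is left for (r3,c6).
row 4 has {3,4,5}; column 5 has {2,3,4,6} — only 1 is left for (r4,c5).
row 5 has {1,6}; column 2 has {1,3,4,5} — only 2 is left for (r5,c2).
row 5 has {1,2,6}; column 3 has {3,5,6} — only 4 is left for (r5,c3).
row 5 has {1,2,4,6}; column 4 has {1,4,5,6} — only 3 is left for (r5,c4).
row 5 has {1,2,3,4,6}; column 5 has {1,2,3,4,6} — only 5 is left for (r5,c5).
row 6 has {4,5,6}; column 4 has {1,3,4,5,6} — only 2 is left for (r6,c4).
row 6 has {2,4,5,6}; column 6 has {1,2,4,5,6} — only 3 is left for (r6,c6).
row 4 has {1,3,4,5}; column 2 has {1,2,3,4,5} — only 6 is left for (r4,c2).
row 4 has {1,3,4,5,6}; column 3 has {3,4,5,6} — only 2 is left for (r4,c3).
row 6 has {2,3,4,5,6}; column 3 has {2,3,4,5,6} — only 1 is left for (r6,c3).

2 1 5 6 3 4 / 4 5 3 1 2 6 / 1 3 6 5 4 2 / 3 6 2 4 1 5 / 6 2 4 3 5 1 / 5 4 1 2 6 3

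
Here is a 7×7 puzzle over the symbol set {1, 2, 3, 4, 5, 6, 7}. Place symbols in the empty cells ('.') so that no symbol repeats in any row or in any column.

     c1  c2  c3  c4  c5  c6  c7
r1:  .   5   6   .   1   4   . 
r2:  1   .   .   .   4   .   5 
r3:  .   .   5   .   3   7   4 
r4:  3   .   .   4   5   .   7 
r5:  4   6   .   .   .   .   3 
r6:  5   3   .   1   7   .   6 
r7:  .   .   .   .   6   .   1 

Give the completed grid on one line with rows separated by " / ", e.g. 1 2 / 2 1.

7 5 6 3 1 4 2 / 1 7 2 6 4 3 5 / 6 1 5 2 3 7 4 / 3 2 1 4 5 6 7 / 4 6 7 5 2 1 3 / 5 3 4 1 7 2 6 / 2 4 3 7 6 5 1

(r1,c7) = 2
(r5,c5) = 2
(r6,c6) = 2
(r1,c1) = 7
(r1,c4) = 3
(r6,c3) = 4
(r7,c1) = 2
(r3,c1) = 6
(r3,c4) = 2
(r3,c2) = 1
(r4,c2) = 2
(r4,c3) = 1
(r4,c6) = 6
(r5,c3) = 7
(r5,c4) = 5
(r5,c6) = 1
(r7,c3) = 3
(r7,c4) = 7
(r7,c6) = 5
(r2,c2) = 7
(r2,c3) = 2
(r2,c4) = 6
(r2,c6) = 3
(r7,c2) = 4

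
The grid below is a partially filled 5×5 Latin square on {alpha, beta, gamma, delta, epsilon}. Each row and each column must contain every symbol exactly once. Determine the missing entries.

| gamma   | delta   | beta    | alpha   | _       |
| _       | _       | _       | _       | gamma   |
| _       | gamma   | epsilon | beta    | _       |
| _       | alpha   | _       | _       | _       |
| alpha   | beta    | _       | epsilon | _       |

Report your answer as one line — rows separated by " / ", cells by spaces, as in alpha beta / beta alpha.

gamma delta beta alpha epsilon / beta epsilon alpha delta gamma / delta gamma epsilon beta alpha / epsilon alpha delta gamma beta / alpha beta gamma epsilon delta

At row 1, column 5: row 1 has {alpha,beta,gamma,delta}; column 5 has {gamma}; that leaves epsilon.
At row 2, column 2: row 2 has {gamma}; column 2 has {alpha,beta,gamma,delta}; that leaves epsilon.
At row 2, column 4: row 2 has {gamma,epsilon}; column 4 has {alpha,beta,epsilon}; that leaves delta.
At row 3, column 1: row 3 has {beta,gamma,epsilon}; column 1 has {alpha,gamma}; that leaves delta.
At row 3, column 5: row 3 has {beta,gamma,delta,epsilon}; column 5 has {gamma,epsilon}; that leaves alpha.
At row 4, column 4: row 4 has {alpha}; column 4 has {alpha,beta,delta,epsilon}; that leaves gamma.
At row 5, column 5: row 5 has {alpha,beta,epsilon}; column 5 has {alpha,gamma,epsilon}; that leaves delta.
At row 2, column 1: row 2 has {gamma,delta,epsilon}; column 1 has {alpha,gamma,delta}; that leaves beta.
At row 2, column 3: row 2 has {beta,gamma,delta,epsilon}; column 3 has {beta,epsilon}; that leaves alpha.
At row 4, column 1: row 4 has {alpha,gamma}; column 1 has {alpha,beta,gamma,delta}; that leaves epsilon.
At row 4, column 3: row 4 has {alpha,gamma,epsilon}; column 3 has {alpha,beta,epsilon}; that leaves delta.
At row 4, column 5: row 4 has {alpha,gamma,delta,epsilon}; column 5 has {alpha,gamma,delta,epsilon}; that leaves beta.
At row 5, column 3: row 5 has {alpha,beta,delta,epsilon}; column 3 has {alpha,beta,delta,epsilon}; that leaves gamma.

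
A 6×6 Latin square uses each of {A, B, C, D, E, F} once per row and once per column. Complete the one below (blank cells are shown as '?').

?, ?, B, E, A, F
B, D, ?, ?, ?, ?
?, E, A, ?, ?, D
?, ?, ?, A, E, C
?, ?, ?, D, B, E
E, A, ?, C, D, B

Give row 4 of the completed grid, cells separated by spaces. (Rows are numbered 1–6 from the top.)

F B D A E C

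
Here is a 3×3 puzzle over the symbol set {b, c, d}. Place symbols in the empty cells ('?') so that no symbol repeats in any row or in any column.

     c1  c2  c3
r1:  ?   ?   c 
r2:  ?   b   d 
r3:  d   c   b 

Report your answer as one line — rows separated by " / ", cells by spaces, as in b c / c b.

(r1,c1) = b
(r1,c2) = d
(r2,c1) = c

b d c / c b d / d c b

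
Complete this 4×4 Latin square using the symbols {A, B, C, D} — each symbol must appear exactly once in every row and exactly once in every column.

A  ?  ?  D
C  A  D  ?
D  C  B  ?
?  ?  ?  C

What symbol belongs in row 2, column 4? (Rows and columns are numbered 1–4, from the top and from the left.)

B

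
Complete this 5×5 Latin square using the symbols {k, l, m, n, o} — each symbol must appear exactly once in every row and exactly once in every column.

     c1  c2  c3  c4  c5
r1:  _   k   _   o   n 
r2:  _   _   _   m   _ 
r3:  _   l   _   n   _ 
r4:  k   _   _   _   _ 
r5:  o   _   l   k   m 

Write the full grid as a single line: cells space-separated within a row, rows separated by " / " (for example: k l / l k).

l k m o n / n o k m l / m l o n k / k m n l o / o n l k m

(r1,c3) = m
(r3,c1) = m
(r4,c4) = l
(r4,c5) = o
(r5,c2) = n
(r1,c1) = l
(r2,c1) = n
(r2,c2) = o
(r2,c3) = k
(r2,c5) = l
(r3,c3) = o
(r3,c5) = k
(r4,c2) = m
(r4,c3) = n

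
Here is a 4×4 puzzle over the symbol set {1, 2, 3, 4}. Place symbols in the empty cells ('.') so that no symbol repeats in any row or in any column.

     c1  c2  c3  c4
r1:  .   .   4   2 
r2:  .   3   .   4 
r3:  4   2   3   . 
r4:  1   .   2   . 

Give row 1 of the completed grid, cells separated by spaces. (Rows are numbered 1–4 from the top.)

3 1 4 2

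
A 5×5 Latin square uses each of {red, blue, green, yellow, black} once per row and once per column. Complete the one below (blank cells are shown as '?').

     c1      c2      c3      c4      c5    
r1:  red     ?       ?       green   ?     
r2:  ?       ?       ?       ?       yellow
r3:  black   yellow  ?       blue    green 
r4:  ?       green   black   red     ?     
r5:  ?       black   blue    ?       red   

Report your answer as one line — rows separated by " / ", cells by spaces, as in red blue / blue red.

red blue yellow green black / blue red green black yellow / black yellow red blue green / yellow green black red blue / green black blue yellow red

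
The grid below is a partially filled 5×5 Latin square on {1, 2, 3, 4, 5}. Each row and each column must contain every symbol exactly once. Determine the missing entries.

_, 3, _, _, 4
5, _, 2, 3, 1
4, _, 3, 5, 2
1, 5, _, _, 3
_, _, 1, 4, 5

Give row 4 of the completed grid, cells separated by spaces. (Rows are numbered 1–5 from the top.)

1 5 4 2 3

(r1,c1) = 2
(r1,c3) = 5
(r1,c4) = 1
(r2,c2) = 4
(r3,c2) = 1
(r4,c3) = 4
(r4,c4) = 2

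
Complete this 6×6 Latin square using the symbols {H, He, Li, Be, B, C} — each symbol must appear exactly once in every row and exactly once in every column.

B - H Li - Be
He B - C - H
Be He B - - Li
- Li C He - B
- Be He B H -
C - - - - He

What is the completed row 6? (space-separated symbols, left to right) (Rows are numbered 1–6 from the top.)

row 1 has {H,Li,Be,B}; column 2 has {He,Li,Be,B} — only C is left for (r1,c2).
row 1 has {H,Li,Be,B,C}; column 5 has {H} — only He is left for (r1,c5).
row 3 has {He,Li,Be,B}; column 4 has {He,Li,B,C} — only H is left for (r3,c4).
row 3 has {H,He,Li,Be,B}; column 5 has {H,He} — only C is left for (r3,c5).
row 4 has {He,Li,B,C}; column 1 has {He,Be,B,C} — only H is left for (r4,c1).
row 4 has {H,He,Li,B,C}; column 5 has {H,He,C} — only Be is left for (r4,c5).
row 5 has {H,He,Be,B}; column 1 has {H,He,Be,B,C} — only Li is left for (r5,c1).
row 5 has {H,He,Li,Be,B}; column 6 has {H,He,Li,Be,B} — only C is left for (r5,c6).
row 6 has {He,C}; column 2 has {He,Li,Be,B,C} — only H is left for (r6,c2).
row 6 has {H,He,C}; column 4 has {H,He,Li,B,C} — only Be is left for (r6,c4).
row 2 has {H,He,B,C}; column 5 has {H,He,Be,C} — only Li is left for (r2,c5).
row 6 has {H,He,Be,C}; column 3 has {H,He,B,C} — only Li is left for (r6,c3).
row 6 has {H,He,Li,Be,C}; column 5 has {H,He,Li,Be,C} — only B is left for (r6,c5).

C H Li Be B He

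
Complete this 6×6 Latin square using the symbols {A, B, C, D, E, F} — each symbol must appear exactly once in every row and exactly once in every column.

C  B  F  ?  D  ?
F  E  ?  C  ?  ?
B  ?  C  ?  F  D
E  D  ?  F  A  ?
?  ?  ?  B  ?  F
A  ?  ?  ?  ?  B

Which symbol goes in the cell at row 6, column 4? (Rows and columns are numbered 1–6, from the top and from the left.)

Cell (r2,c5): row 2 has {C,E,F}; column 5 has {A,D,F} → B.
Cell (r2,c6): row 2 has {B,C,E,F}; column 6 has {B,D,F} → A.
Cell (r3,c2): row 3 has {B,C,D,F}; column 2 has {B,D,E} → A.
Cell (r3,c4): row 3 has {A,B,C,D,F}; column 4 has {B,C,F} → E.
Cell (r4,c3): row 4 has {A,D,E,F}; column 3 has {C,F} → B.
Cell (r4,c6): row 4 has {A,B,D,E,F}; column 6 has {A,B,D,F} → C.
Cell (r5,c1): row 5 has {B,F}; column 1 has {A,B,C,E,F} → D.
Cell (r5,c2): row 5 has {B,D,F}; column 2 has {A,B,D,E} → C.
Cell (r5,c5): row 5 has {B,C,D,F}; column 5 has {A,B,D,F} → E.
Cell (r6,c2): row 6 has {A,B}; column 2 has {A,B,C,D,E} → F.
Cell (r6,c4): row 6 has {A,B,F}; column 4 has {B,C,E,F} → D.

D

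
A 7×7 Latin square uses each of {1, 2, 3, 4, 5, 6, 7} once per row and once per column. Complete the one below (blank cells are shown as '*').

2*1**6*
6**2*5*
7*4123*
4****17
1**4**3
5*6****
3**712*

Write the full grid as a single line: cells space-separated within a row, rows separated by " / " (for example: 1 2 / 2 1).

2 7 1 5 3 6 4 / 6 3 7 2 4 5 1 / 7 6 4 1 2 3 5 / 4 2 3 6 5 1 7 / 1 5 2 4 6 7 3 / 5 1 6 3 7 4 2 / 3 4 5 7 1 2 6

(r5,c6) = 7
(r6,c4) = 3
(r6,c6) = 4
(r7,c3) = 5
(r1,c4) = 5
(r1,c7) = 4
(r2,c7) = 1
(r4,c4) = 6
(r5,c3) = 2
(r6,c5) = 7
(r6,c7) = 2
(r7,c7) = 6
(r1,c5) = 3
(r2,c5) = 4
(r3,c7) = 5
(r4,c3) = 3
(r4,c5) = 5
(r5,c5) = 6
(r6,c2) = 1
(r7,c2) = 4
(r1,c2) = 7
(r2,c2) = 3
(r2,c3) = 7
(r3,c2) = 6
(r4,c2) = 2
(r5,c2) = 5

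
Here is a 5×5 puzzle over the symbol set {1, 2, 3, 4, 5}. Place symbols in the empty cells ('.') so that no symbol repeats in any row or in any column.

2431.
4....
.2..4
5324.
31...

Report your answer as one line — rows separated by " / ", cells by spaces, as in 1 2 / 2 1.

(r1,c5): row 1 has {1,2,3,4}; column 5 has {4}, so it must be 5.
(r2,c2): row 2 has {4}; column 2 has {1,2,3,4}, so it must be 5.
(r2,c3): row 2 has {4,5}; column 3 has {2,3}, so it must be 1.
(r3,c1): row 3 has {2,4}; column 1 has {2,3,4,5}, so it must be 1.
(r3,c3): row 3 has {1,2,4}; column 3 has {1,2,3}, so it must be 5.
(r3,c4): row 3 has {1,2,4,5}; column 4 has {1,4}, so it must be 3.
(r4,c5): row 4 has {2,3,4,5}; column 5 has {4,5}, so it must be 1.
(r5,c3): row 5 has {1,3}; column 3 has {1,2,3,5}, so it must be 4.
(r5,c5): row 5 has {1,3,4}; column 5 has {1,4,5}, so it must be 2.
(r2,c4): row 2 has {1,4,5}; column 4 has {1,3,4}, so it must be 2.
(r2,c5): row 2 has {1,2,4,5}; column 5 has {1,2,4,5}, so it must be 3.
(r5,c4): row 5 has {1,2,3,4}; column 4 has {1,2,3,4}, so it must be 5.

2 4 3 1 5 / 4 5 1 2 3 / 1 2 5 3 4 / 5 3 2 4 1 / 3 1 4 5 2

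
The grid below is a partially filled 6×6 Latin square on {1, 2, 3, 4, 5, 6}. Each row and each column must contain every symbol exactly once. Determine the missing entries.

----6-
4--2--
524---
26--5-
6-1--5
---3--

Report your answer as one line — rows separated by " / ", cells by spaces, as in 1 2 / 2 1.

At row 4, column 3: row 4 has {2,5,6}; column 3 has {1,4}; that leaves 3.
At row 5, column 4: row 5 has {1,5,6}; column 4 has {2,3}; that leaves 4.
At row 6, column 1: row 6 has {3}; column 1 has {2,4,5,6}; that leaves 1.
At row 1, column 1: row 1 has {6}; column 1 has {1,2,4,5,6}; that leaves 3.
At row 4, column 4: row 4 has {2,3,5,6}; column 4 has {2,3,4}; that leaves 1.
At row 4, column 6: row 4 has {1,2,3,5,6}; column 6 has {5}; that leaves 4.
At row 5, column 2: row 5 has {1,4,5,6}; column 2 has {2,6}; that leaves 3.
At row 5, column 5: row 5 has {1,3,4,5,6}; column 5 has {5,6}; that leaves 2.
At row 6, column 5: row 6 has {1,3}; column 5 has {2,5,6}; that leaves 4.
At row 1, column 4: row 1 has {3,6}; column 4 has {1,2,3,4}; that leaves 5.
At row 3, column 4: row 3 has {2,4,5}; column 4 has {1,2,3,4,5}; that leaves 6.
At row 6, column 2: row 6 has {1,3,4}; column 2 has {2,3,6}; that leaves 5.
At row 1, column 3: row 1 has {3,5,6}; column 3 has {1,3,4}; that leaves 2.
At row 1, column 6: row 1 has {2,3,5,6}; column 6 has {4,5}; that leaves 1.
At row 2, column 2: row 2 has {2,4}; column 2 has {2,3,5,6}; that leaves 1.
At row 2, column 5: row 2 has {1,2,4}; column 5 has {2,4,5,6}; that leaves 3.
At row 2, column 6: row 2 has {1,2,3,4}; column 6 has {1,4,5}; that leaves 6.
At row 3, column 5: row 3 has {2,4,5,6}; column 5 has {2,3,4,5,6}; that leaves 1.
At row 3, column 6: row 3 has {1,2,4,5,6}; column 6 has {1,4,5,6}; that leaves 3.
At row 6, column 3: row 6 has {1,3,4,5}; column 3 has {1,2,3,4}; that leaves 6.
At row 6, column 6: row 6 has {1,3,4,5,6}; column 6 has {1,3,4,5,6}; that leaves 2.
At row 1, column 2: row 1 has {1,2,3,5,6}; column 2 has {1,2,3,5,6}; that leaves 4.
At row 2, column 3: row 2 has {1,2,3,4,6}; column 3 has {1,2,3,4,6}; that leaves 5.

3 4 2 5 6 1 / 4 1 5 2 3 6 / 5 2 4 6 1 3 / 2 6 3 1 5 4 / 6 3 1 4 2 5 / 1 5 6 3 4 2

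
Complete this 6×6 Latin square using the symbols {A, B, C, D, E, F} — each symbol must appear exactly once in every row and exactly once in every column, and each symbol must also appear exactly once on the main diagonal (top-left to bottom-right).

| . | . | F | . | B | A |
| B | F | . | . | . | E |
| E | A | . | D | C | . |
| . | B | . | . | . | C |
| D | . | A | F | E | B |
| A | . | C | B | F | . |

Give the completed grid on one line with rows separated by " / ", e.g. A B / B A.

Cell (r1,c1): row 1 has {A,B,F}; column 1 has {A,B,D,E}; the diagonal has {E,F} → C.
Cell (r1,c4): row 1 has {A,B,C,F}; column 4 has {B,D,F} → E.
Cell (r2,c3): row 2 has {B,E,F}; column 3 has {A,C,F} → D.
Cell (r2,c5): row 2 has {B,D,E,F}; column 5 has {B,C,E,F} → A.
Cell (r3,c3): row 3 has {A,C,D,E}; column 3 has {A,C,D,F}; the diagonal has {C,E,F} → B.
Cell (r3,c6): row 3 has {A,B,C,D,E}; column 6 has {A,B,C,E} → F.
Cell (r4,c1): row 4 has {B,C}; column 1 has {A,B,C,D,E} → F.
Cell (r4,c3): row 4 has {B,C,F}; column 3 has {A,B,C,D,F} → E.
Cell (r4,c4): row 4 has {B,C,E,F}; column 4 has {B,D,E,F}; the diagonal has {B,C,E,F} → A.
Cell (r4,c5): row 4 has {A,B,C,E,F}; column 5 has {A,B,C,E,F} → D.
Cell (r5,c2): row 5 has {A,B,D,E,F}; column 2 has {A,B,F} → C.
Cell (r6,c6): row 6 has {A,B,C,F}; column 6 has {A,B,C,E,F}; the diagonal has {A,B,C,E,F} → D.
Cell (r1,c2): row 1 has {A,B,C,E,F}; column 2 has {A,B,C,F} → D.
Cell (r2,c4): row 2 has {A,B,D,E,F}; column 4 has {A,B,D,E,F} → C.
Cell (r6,c2): row 6 has {A,B,C,D,F}; column 2 has {A,B,C,D,F} → E.

C D F E B A / B F D C A E / E A B D C F / F B E A D C / D C A F E B / A E C B F D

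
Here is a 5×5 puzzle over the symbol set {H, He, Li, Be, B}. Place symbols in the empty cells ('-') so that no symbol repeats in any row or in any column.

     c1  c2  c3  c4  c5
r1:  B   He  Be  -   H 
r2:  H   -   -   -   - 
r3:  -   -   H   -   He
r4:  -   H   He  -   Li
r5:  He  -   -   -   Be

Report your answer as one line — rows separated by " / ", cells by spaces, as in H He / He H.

B He Be Li H / H Be Li He B / Li B H Be He / Be H He B Li / He Li B H Be

row 1 has {H,He,Be,B}; column 4 is empty so far — only Li is left for (r1,c4).
row 2 has {H}; column 5 has {H,He,Li,Be} — only B is left for (r2,c5).
row 4 has {H,He,Li}; column 1 has {H,He,B} — only Be is left for (r4,c1).
row 4 has {H,He,Li,Be}; column 4 has {Li} — only B is left for (r4,c4).
row 5 has {He,Be}; column 4 has {Li,B} — only H is left for (r5,c4).
row 2 has {H,B}; column 3 has {H,He,Be} — only Li is left for (r2,c3).
row 3 has {H,He}; column 1 has {H,He,Be,B} — only Li is left for (r3,c1).
row 3 has {H,He,Li}; column 4 has {H,Li,B} — only Be is left for (r3,c4).
row 5 has {H,He,Be}; column 3 has {H,He,Li,Be} — only B is left for (r5,c3).
row 2 has {H,Li,B}; column 2 has {H,He} — only Be is left for (r2,c2).
row 2 has {H,Li,Be,B}; column 4 has {H,Li,Be,B} — only He is left for (r2,c4).
row 3 has {H,He,Li,Be}; column 2 has {H,He,Be} — only B is left for (r3,c2).
row 5 has {H,He,Be,B}; column 2 has {H,He,Be,B} — only Li is left for (r5,c2).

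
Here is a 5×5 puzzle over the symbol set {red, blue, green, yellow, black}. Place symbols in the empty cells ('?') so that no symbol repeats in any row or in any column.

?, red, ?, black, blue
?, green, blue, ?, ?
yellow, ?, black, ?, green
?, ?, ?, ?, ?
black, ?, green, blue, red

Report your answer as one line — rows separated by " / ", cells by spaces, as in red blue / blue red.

green red yellow black blue / red green blue yellow black / yellow blue black red green / blue black red green yellow / black yellow green blue red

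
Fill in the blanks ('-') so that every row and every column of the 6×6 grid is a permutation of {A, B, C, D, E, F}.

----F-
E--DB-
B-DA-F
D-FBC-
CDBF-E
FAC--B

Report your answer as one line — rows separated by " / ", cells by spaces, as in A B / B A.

A B E C F D / E F A D B C / B C D A E F / D E F B C A / C D B F A E / F A C E D B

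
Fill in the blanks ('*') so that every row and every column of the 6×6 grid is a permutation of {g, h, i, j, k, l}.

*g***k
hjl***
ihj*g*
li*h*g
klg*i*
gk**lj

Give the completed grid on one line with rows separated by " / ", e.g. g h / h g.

j g i l h k / h j l g k i / i h j k g l / l i k h j g / k l g j i h / g k h i l j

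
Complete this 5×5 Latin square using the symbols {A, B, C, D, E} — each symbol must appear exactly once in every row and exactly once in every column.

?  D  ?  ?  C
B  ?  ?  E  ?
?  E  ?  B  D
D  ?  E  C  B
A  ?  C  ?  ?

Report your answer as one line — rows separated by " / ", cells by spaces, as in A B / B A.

E D B A C / B C D E A / C E A B D / D A E C B / A B C D E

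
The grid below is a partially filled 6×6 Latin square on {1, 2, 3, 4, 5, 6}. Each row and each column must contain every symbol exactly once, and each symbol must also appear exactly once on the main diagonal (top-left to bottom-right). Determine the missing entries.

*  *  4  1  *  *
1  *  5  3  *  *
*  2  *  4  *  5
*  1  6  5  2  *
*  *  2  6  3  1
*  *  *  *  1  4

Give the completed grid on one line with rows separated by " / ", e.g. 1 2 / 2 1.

2 3 4 1 5 6 / 1 6 5 3 4 2 / 3 2 1 4 6 5 / 4 1 6 5 2 3 / 5 4 2 6 3 1 / 6 5 3 2 1 4

row 2 has {1,3,5}; column 2 has {1,2}; the diagonal has {3,4,5} — only 6 is left for (r2,c2).
row 2 has {1,3,5,6}; column 5 has {1,2,3} — only 4 is left for (r2,c5).
row 2 has {1,3,4,5,6}; column 6 has {1,4,5} — only 2 is left for (r2,c6).
row 3 has {2,4,5}; column 3 has {2,4,5,6}; the diagonal has {3,4,5,6} — only 1 is left for (r3,c3).
row 3 has {1,2,4,5}; column 5 has {1,2,3,4} — only 6 is left for (r3,c5).
row 4 has {1,2,5,6}; column 6 has {1,2,4,5} — only 3 is left for (r4,c6).
row 6 has {1,4}; column 3 has {1,2,4,5,6} — only 3 is left for (r6,c3).
row 6 has {1,3,4}; column 4 has {1,3,4,5,6} — only 2 is left for (r6,c4).
row 1 has {1,4}; column 1 has {1}; the diagonal has {1,3,4,5,6} — only 2 is left for (r1,c1).
row 1 has {1,2,4}; column 5 has {1,2,3,4,6} — only 5 is left for (r1,c5).
row 1 has {1,2,4,5}; column 6 has {1,2,3,4,5} — only 6 is left for (r1,c6).
row 3 has {1,2,4,5,6}; column 1 has {1,2} — only 3 is left for (r3,c1).
row 4 has {1,2,3,5,6}; column 1 has {1,2,3} — only 4 is left for (r4,c1).
row 5 has {1,2,3,6}; column 1 has {1,2,3,4} — only 5 is left for (r5,c1).
row 5 has {1,2,3,5,6}; column 2 has {1,2,6} — only 4 is left for (r5,c2).
row 6 has {1,2,3,4}; column 1 has {1,2,3,4,5} — only 6 is left for (r6,c1).
row 6 has {1,2,3,4,6}; column 2 has {1,2,4,6} — only 5 is left for (r6,c2).
row 1 has {1,2,4,5,6}; column 2 has {1,2,4,5,6} — only 3 is left for (r1,c2).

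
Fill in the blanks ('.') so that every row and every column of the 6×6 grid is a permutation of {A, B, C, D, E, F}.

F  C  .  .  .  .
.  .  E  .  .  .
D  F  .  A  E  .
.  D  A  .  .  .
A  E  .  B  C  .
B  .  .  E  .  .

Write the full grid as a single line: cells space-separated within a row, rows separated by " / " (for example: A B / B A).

(r1,c4) = D
(r2,c1) = C
(r2,c4) = F
(r4,c1) = E
(r4,c4) = C
(r6,c2) = A
(r1,c3) = B
(r1,c5) = A
(r1,c6) = E
(r2,c2) = B
(r2,c5) = D
(r2,c6) = A
(r3,c3) = C
(r3,c6) = B
(r4,c6) = F
(r5,c6) = D
(r6,c5) = F
(r6,c6) = C
(r4,c5) = B
(r5,c3) = F
(r6,c3) = D

F C B D A E / C B E F D A / D F C A E B / E D A C B F / A E F B C D / B A D E F C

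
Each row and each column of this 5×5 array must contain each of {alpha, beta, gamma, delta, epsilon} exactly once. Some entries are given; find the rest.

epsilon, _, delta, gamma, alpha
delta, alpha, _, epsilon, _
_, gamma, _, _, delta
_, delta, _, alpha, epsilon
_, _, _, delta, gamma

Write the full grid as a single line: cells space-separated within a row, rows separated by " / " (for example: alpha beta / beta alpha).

row 1 has {alpha,gamma,delta,epsilon}; column 2 has {alpha,gamma,delta} — only beta is left for (r1,c2).
row 2 has {alpha,delta,epsilon}; column 5 has {alpha,gamma,delta,epsilon} — only beta is left for (r2,c5).
row 3 has {gamma,delta}; column 4 has {alpha,gamma,delta,epsilon} — only beta is left for (r3,c4).
row 5 has {gamma,delta}; column 2 has {alpha,beta,gamma,delta} — only epsilon is left for (r5,c2).
row 2 has {alpha,beta,delta,epsilon}; column 3 has {delta} — only gamma is left for (r2,c3).
row 3 has {beta,gamma,delta}; column 1 has {delta,epsilon} — only alpha is left for (r3,c1).
row 3 has {alpha,beta,gamma,delta}; column 3 has {gamma,delta} — only epsilon is left for (r3,c3).
row 4 has {alpha,delta,epsilon}; column 3 has {gamma,delta,epsilon} — only beta is left for (r4,c3).
row 5 has {gamma,delta,epsilon}; column 1 has {alpha,delta,epsilon} — only beta is left for (r5,c1).
row 5 has {beta,gamma,delta,epsilon}; column 3 has {beta,gamma,delta,epsilon} — only alpha is left for (r5,c3).
row 4 has {alpha,beta,delta,epsilon}; column 1 has {alpha,beta,delta,epsilon} — only gamma is left for (r4,c1).

epsilon beta delta gamma alpha / delta alpha gamma epsilon beta / alpha gamma epsilon beta delta / gamma delta beta alpha epsilon / beta epsilon alpha delta gamma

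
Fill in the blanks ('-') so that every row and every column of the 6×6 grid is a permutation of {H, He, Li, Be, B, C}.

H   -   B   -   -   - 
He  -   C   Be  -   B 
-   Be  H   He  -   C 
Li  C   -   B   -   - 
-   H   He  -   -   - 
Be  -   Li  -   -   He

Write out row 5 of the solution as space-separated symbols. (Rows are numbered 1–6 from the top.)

C H He Li B Be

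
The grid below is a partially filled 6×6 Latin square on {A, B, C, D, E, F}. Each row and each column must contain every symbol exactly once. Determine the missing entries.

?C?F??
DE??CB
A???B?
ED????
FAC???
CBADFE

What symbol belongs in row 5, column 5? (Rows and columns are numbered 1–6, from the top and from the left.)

E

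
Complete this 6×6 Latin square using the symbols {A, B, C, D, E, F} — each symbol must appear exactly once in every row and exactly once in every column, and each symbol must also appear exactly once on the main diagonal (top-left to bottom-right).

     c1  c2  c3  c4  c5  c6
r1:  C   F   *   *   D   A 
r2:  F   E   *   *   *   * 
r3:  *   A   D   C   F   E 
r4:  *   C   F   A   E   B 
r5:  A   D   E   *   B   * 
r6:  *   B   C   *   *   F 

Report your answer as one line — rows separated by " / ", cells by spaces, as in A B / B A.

Cell (r1,c3): row 1 has {A,C,D,F}; column 3 has {C,D,E,F} → B.
Cell (r1,c4): row 1 has {A,B,C,D,F}; column 4 has {A,C} → E.
Cell (r2,c3): row 2 has {E,F}; column 3 has {B,C,D,E,F} → A.
Cell (r2,c5): row 2 has {A,E,F}; column 5 has {B,D,E,F} → C.
Cell (r2,c6): row 2 has {A,C,E,F}; column 6 has {A,B,E,F} → D.
Cell (r3,c1): row 3 has {A,C,D,E,F}; column 1 has {A,C,F} → B.
Cell (r4,c1): row 4 has {A,B,C,E,F}; column 1 has {A,B,C,F} → D.
Cell (r5,c4): row 5 has {A,B,D,E}; column 4 has {A,C,E} → F.
Cell (r5,c6): row 5 has {A,B,D,E,F}; column 6 has {A,B,D,E,F} → C.
Cell (r6,c1): row 6 has {B,C,F}; column 1 has {A,B,C,D,F} → E.
Cell (r6,c4): row 6 has {B,C,E,F}; column 4 has {A,C,E,F} → D.
Cell (r6,c5): row 6 has {B,C,D,E,F}; column 5 has {B,C,D,E,F} → A.
Cell (r2,c4): row 2 has {A,C,D,E,F}; column 4 has {A,C,D,E,F} → B.

C F B E D A / F E A B C D / B A D C F E / D C F A E B / A D E F B C / E B C D A F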